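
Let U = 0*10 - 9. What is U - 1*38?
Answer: -47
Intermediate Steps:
U = -9 (U = 0 - 9 = -9)
U - 1*38 = -9 - 1*38 = -9 - 38 = -47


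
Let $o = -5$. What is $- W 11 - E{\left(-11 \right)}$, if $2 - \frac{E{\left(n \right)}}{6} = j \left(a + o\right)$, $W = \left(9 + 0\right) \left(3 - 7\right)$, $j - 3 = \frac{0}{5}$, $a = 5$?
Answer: $384$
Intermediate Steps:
$j = 3$ ($j = 3 + \frac{0}{5} = 3 + 0 \cdot \frac{1}{5} = 3 + 0 = 3$)
$W = -36$ ($W = 9 \left(-4\right) = -36$)
$E{\left(n \right)} = 12$ ($E{\left(n \right)} = 12 - 6 \cdot 3 \left(5 - 5\right) = 12 - 6 \cdot 3 \cdot 0 = 12 - 0 = 12 + 0 = 12$)
$- W 11 - E{\left(-11 \right)} = - \left(-36\right) 11 - 12 = \left(-1\right) \left(-396\right) - 12 = 396 - 12 = 384$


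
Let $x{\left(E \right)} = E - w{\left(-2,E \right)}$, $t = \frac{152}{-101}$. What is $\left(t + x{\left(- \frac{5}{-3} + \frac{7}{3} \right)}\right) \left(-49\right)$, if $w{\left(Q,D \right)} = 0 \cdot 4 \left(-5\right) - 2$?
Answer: $- \frac{22246}{101} \approx -220.26$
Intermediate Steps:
$w{\left(Q,D \right)} = -2$ ($w{\left(Q,D \right)} = 0 \left(-5\right) - 2 = 0 - 2 = -2$)
$t = - \frac{152}{101}$ ($t = 152 \left(- \frac{1}{101}\right) = - \frac{152}{101} \approx -1.5049$)
$x{\left(E \right)} = 2 + E$ ($x{\left(E \right)} = E - -2 = E + 2 = 2 + E$)
$\left(t + x{\left(- \frac{5}{-3} + \frac{7}{3} \right)}\right) \left(-49\right) = \left(- \frac{152}{101} + \left(2 + \left(- \frac{5}{-3} + \frac{7}{3}\right)\right)\right) \left(-49\right) = \left(- \frac{152}{101} + \left(2 + \left(\left(-5\right) \left(- \frac{1}{3}\right) + 7 \cdot \frac{1}{3}\right)\right)\right) \left(-49\right) = \left(- \frac{152}{101} + \left(2 + \left(\frac{5}{3} + \frac{7}{3}\right)\right)\right) \left(-49\right) = \left(- \frac{152}{101} + \left(2 + 4\right)\right) \left(-49\right) = \left(- \frac{152}{101} + 6\right) \left(-49\right) = \frac{454}{101} \left(-49\right) = - \frac{22246}{101}$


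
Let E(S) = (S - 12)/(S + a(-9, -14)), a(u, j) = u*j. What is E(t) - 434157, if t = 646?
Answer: -167584285/386 ≈ -4.3416e+5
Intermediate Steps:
a(u, j) = j*u
E(S) = (-12 + S)/(126 + S) (E(S) = (S - 12)/(S - 14*(-9)) = (-12 + S)/(S + 126) = (-12 + S)/(126 + S))
E(t) - 434157 = (-12 + 646)/(126 + 646) - 434157 = 634/772 - 434157 = (1/772)*634 - 434157 = 317/386 - 434157 = -167584285/386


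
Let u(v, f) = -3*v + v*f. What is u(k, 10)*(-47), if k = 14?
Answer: -4606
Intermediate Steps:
u(v, f) = -3*v + f*v
u(k, 10)*(-47) = (14*(-3 + 10))*(-47) = (14*7)*(-47) = 98*(-47) = -4606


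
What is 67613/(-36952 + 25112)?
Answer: -67613/11840 ≈ -5.7106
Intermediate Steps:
67613/(-36952 + 25112) = 67613/(-11840) = 67613*(-1/11840) = -67613/11840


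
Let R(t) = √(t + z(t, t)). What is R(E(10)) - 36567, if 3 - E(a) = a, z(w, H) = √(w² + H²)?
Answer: -36567 + √(-7 + 7*√2) ≈ -36565.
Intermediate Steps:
z(w, H) = √(H² + w²)
E(a) = 3 - a
R(t) = √(t + √2*√(t²)) (R(t) = √(t + √(t² + t²)) = √(t + √(2*t²)) = √(t + √2*√(t²)))
R(E(10)) - 36567 = √((3 - 1*10) + √2*√((3 - 1*10)²)) - 36567 = √((3 - 10) + √2*√((3 - 10)²)) - 36567 = √(-7 + √2*√((-7)²)) - 36567 = √(-7 + √2*√49) - 36567 = √(-7 + √2*7) - 36567 = √(-7 + 7*√2) - 36567 = -36567 + √(-7 + 7*√2)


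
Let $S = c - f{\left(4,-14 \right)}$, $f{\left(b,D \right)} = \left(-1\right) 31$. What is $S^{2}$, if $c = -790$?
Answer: $576081$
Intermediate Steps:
$f{\left(b,D \right)} = -31$
$S = -759$ ($S = -790 - -31 = -790 + 31 = -759$)
$S^{2} = \left(-759\right)^{2} = 576081$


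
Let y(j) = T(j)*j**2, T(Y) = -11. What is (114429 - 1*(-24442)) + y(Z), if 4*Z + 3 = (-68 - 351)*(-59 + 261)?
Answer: -78802865755/16 ≈ -4.9252e+9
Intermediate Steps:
Z = -84641/4 (Z = -3/4 + ((-68 - 351)*(-59 + 261))/4 = -3/4 + (-419*202)/4 = -3/4 + (1/4)*(-84638) = -3/4 - 42319/2 = -84641/4 ≈ -21160.)
y(j) = -11*j**2
(114429 - 1*(-24442)) + y(Z) = (114429 - 1*(-24442)) - 11*(-84641/4)**2 = (114429 + 24442) - 11*7164098881/16 = 138871 - 78805087691/16 = -78802865755/16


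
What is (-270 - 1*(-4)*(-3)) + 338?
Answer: 56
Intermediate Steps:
(-270 - 1*(-4)*(-3)) + 338 = (-270 + 4*(-3)) + 338 = (-270 - 12) + 338 = -282 + 338 = 56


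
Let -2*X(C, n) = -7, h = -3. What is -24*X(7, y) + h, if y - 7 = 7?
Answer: -87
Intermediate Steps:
y = 14 (y = 7 + 7 = 14)
X(C, n) = 7/2 (X(C, n) = -½*(-7) = 7/2)
-24*X(7, y) + h = -24*7/2 - 3 = -84 - 3 = -87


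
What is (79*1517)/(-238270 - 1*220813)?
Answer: -119843/459083 ≈ -0.26105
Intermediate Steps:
(79*1517)/(-238270 - 1*220813) = 119843/(-238270 - 220813) = 119843/(-459083) = 119843*(-1/459083) = -119843/459083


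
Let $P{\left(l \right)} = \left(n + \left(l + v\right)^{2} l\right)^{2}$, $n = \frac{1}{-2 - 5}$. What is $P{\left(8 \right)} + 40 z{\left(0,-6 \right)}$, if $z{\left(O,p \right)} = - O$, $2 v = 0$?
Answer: $\frac{12837889}{49} \approx 2.62 \cdot 10^{5}$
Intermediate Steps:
$v = 0$ ($v = \frac{1}{2} \cdot 0 = 0$)
$n = - \frac{1}{7}$ ($n = \frac{1}{-7} = - \frac{1}{7} \approx -0.14286$)
$P{\left(l \right)} = \left(- \frac{1}{7} + l^{3}\right)^{2}$ ($P{\left(l \right)} = \left(- \frac{1}{7} + \left(l + 0\right)^{2} l\right)^{2} = \left(- \frac{1}{7} + l^{2} l\right)^{2} = \left(- \frac{1}{7} + l^{3}\right)^{2}$)
$P{\left(8 \right)} + 40 z{\left(0,-6 \right)} = \frac{\left(-1 + 7 \cdot 8^{3}\right)^{2}}{49} + 40 \left(\left(-1\right) 0\right) = \frac{\left(-1 + 7 \cdot 512\right)^{2}}{49} + 40 \cdot 0 = \frac{\left(-1 + 3584\right)^{2}}{49} + 0 = \frac{3583^{2}}{49} + 0 = \frac{1}{49} \cdot 12837889 + 0 = \frac{12837889}{49} + 0 = \frac{12837889}{49}$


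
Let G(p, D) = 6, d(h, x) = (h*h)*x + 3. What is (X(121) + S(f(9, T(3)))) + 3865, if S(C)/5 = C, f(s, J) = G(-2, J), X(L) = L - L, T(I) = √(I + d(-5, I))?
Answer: 3895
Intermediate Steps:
d(h, x) = 3 + x*h² (d(h, x) = h²*x + 3 = x*h² + 3 = 3 + x*h²)
T(I) = √(3 + 26*I) (T(I) = √(I + (3 + I*(-5)²)) = √(I + (3 + I*25)) = √(I + (3 + 25*I)) = √(3 + 26*I))
X(L) = 0
f(s, J) = 6
S(C) = 5*C
(X(121) + S(f(9, T(3)))) + 3865 = (0 + 5*6) + 3865 = (0 + 30) + 3865 = 30 + 3865 = 3895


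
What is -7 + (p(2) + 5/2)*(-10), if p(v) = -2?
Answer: -12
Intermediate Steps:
-7 + (p(2) + 5/2)*(-10) = -7 + (-2 + 5/2)*(-10) = -7 + (1/2)*(-10) = -7 - 5 = -12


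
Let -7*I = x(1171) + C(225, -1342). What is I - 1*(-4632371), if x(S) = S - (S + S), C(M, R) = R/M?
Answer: 1042321306/225 ≈ 4.6325e+6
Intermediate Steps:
x(S) = -S (x(S) = S - 2*S = -S)
I = 37831/225 (I = -(-1*1171 - 1342/225)/7 = -(-1171 - 1342*1/225)/7 = -(-1171 - 1342/225)/7 = -⅐*(-264817/225) = 37831/225 ≈ 168.14)
I - 1*(-4632371) = 37831/225 - 1*(-4632371) = 37831/225 + 4632371 = 1042321306/225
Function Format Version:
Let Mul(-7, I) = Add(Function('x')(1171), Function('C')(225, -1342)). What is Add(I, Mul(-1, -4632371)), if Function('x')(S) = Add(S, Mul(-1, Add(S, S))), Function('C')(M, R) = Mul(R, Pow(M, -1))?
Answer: Rational(1042321306, 225) ≈ 4.6325e+6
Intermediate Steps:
Function('x')(S) = Mul(-1, S) (Function('x')(S) = Add(S, Mul(-1, Mul(2, S))) = Add(S, Mul(-2, S)) = Mul(-1, S))
I = Rational(37831, 225) (I = Mul(Rational(-1, 7), Add(Mul(-1, 1171), Mul(-1342, Pow(225, -1)))) = Mul(Rational(-1, 7), Add(-1171, Mul(-1342, Rational(1, 225)))) = Mul(Rational(-1, 7), Add(-1171, Rational(-1342, 225))) = Mul(Rational(-1, 7), Rational(-264817, 225)) = Rational(37831, 225) ≈ 168.14)
Add(I, Mul(-1, -4632371)) = Add(Rational(37831, 225), Mul(-1, -4632371)) = Add(Rational(37831, 225), 4632371) = Rational(1042321306, 225)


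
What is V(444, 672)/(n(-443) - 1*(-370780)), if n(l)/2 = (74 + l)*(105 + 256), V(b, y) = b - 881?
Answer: -437/104362 ≈ -0.0041873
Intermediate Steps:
V(b, y) = -881 + b
n(l) = 53428 + 722*l (n(l) = 2*((74 + l)*(105 + 256)) = 2*((74 + l)*361) = 2*(26714 + 361*l) = 53428 + 722*l)
V(444, 672)/(n(-443) - 1*(-370780)) = (-881 + 444)/((53428 + 722*(-443)) - 1*(-370780)) = -437/((53428 - 319846) + 370780) = -437/(-266418 + 370780) = -437/104362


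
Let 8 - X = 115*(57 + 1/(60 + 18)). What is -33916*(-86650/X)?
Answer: -229228069200/510781 ≈ -4.4878e+5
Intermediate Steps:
X = -510781/78 (X = 8 - 115*(57 + 1/(60 + 18)) = 8 - 115*(57 + 1/78) = 8 - 115*4447/78 = 8 - 1*511405/78 = 8 - 511405/78 = -510781/78 ≈ -6548.5)
-33916*(-86650/X) = -33916/((-510781/78/(-86650))) = -33916/((-510781/78*(-1/86650))) = -33916/510781/6758700 = -33916*6758700/510781 = -229228069200/510781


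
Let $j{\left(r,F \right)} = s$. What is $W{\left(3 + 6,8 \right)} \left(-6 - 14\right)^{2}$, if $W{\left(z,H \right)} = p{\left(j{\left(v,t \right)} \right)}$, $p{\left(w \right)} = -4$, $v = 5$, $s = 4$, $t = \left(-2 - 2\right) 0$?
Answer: $-1600$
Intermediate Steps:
$t = 0$ ($t = \left(-4\right) 0 = 0$)
$j{\left(r,F \right)} = 4$
$W{\left(z,H \right)} = -4$
$W{\left(3 + 6,8 \right)} \left(-6 - 14\right)^{2} = - 4 \left(-6 - 14\right)^{2} = - 4 \left(-20\right)^{2} = \left(-4\right) 400 = -1600$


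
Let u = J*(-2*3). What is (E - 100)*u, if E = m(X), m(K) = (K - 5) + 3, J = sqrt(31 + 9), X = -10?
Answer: 1344*sqrt(10) ≈ 4250.1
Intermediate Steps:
J = 2*sqrt(10) (J = sqrt(40) = 2*sqrt(10) ≈ 6.3246)
m(K) = -2 + K (m(K) = (-5 + K) + 3 = -2 + K)
E = -12 (E = -2 - 10 = -12)
u = -12*sqrt(10) (u = (2*sqrt(10))*(-2*3) = (2*sqrt(10))*(-6) = -12*sqrt(10) ≈ -37.947)
(E - 100)*u = (-12 - 100)*(-12*sqrt(10)) = -(-1344)*sqrt(10) = 1344*sqrt(10)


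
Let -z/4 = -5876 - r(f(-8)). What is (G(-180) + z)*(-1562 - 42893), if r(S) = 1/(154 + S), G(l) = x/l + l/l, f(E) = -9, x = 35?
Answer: -1090883281039/1044 ≈ -1.0449e+9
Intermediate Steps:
G(l) = 1 + 35/l (G(l) = 35/l + l/l = 35/l + 1 = 1 + 35/l)
z = 3408084/145 (z = -4*(-5876 - 1/(154 - 9)) = -4*(-5876 - 1/145) = -4*(-852021/145) = 3408084/145 ≈ 23504.)
(G(-180) + z)*(-1562 - 42893) = ((35 - 180)/(-180) + 3408084/145)*(-1562 - 42893) = (-1/180*(-145) + 3408084/145)*(-44455) = (29/36 + 3408084/145)*(-44455) = (122695229/5220)*(-44455) = -1090883281039/1044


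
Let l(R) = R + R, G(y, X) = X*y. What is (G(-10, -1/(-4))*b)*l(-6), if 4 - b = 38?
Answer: -1020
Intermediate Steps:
l(R) = 2*R
b = -34 (b = 4 - 1*38 = 4 - 38 = -34)
(G(-10, -1/(-4))*b)*l(-6) = ((-1/(-4)*(-10))*(-34))*(2*(-6)) = ((-1*(-1/4)*(-10))*(-34))*(-12) = (((1/4)*(-10))*(-34))*(-12) = -5/2*(-34)*(-12) = 85*(-12) = -1020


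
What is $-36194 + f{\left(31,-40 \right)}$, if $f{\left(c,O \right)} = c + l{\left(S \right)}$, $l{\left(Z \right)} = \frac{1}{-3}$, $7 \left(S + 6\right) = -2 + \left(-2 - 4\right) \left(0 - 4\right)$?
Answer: $- \frac{108490}{3} \approx -36163.0$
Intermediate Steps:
$S = - \frac{20}{7}$ ($S = -6 + \frac{-2 + \left(-2 - 4\right) \left(0 - 4\right)}{7} = -6 + \frac{-2 - -24}{7} = -6 + \frac{-2 + 24}{7} = -6 + \frac{1}{7} \cdot 22 = -6 + \frac{22}{7} = - \frac{20}{7} \approx -2.8571$)
$l{\left(Z \right)} = - \frac{1}{3}$
$f{\left(c,O \right)} = - \frac{1}{3} + c$ ($f{\left(c,O \right)} = c - \frac{1}{3} = - \frac{1}{3} + c$)
$-36194 + f{\left(31,-40 \right)} = -36194 + \left(- \frac{1}{3} + 31\right) = -36194 + \frac{92}{3} = - \frac{108490}{3}$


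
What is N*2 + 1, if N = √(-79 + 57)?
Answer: 1 + 2*I*√22 ≈ 1.0 + 9.3808*I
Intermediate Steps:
N = I*√22 (N = √(-22) = I*√22 ≈ 4.6904*I)
N*2 + 1 = (I*√22)*2 + 1 = 2*I*√22 + 1 = 1 + 2*I*√22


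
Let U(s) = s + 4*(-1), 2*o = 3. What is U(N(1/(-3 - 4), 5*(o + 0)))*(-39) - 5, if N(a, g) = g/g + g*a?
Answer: 2153/14 ≈ 153.79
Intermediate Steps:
o = 3/2 (o = (½)*3 = 3/2 ≈ 1.5000)
N(a, g) = 1 + a*g
U(s) = -4 + s (U(s) = s - 4 = -4 + s)
U(N(1/(-3 - 4), 5*(o + 0)))*(-39) - 5 = (-4 + (1 + (5*(3/2 + 0))/(-3 - 4)))*(-39) - 5 = (-4 + (1 + (5*(3/2))/(-7)))*(-39) - 5 = (-4 + (1 - ⅐*15/2))*(-39) - 5 = (-4 + (1 - 15/14))*(-39) - 5 = (-4 - 1/14)*(-39) - 5 = -57/14*(-39) - 5 = 2223/14 - 5 = 2153/14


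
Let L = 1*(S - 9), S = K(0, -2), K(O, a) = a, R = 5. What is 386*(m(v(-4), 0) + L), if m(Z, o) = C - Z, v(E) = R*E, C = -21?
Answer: -4632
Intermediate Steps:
S = -2
v(E) = 5*E
m(Z, o) = -21 - Z
L = -11 (L = 1*(-2 - 9) = 1*(-11) = -11)
386*(m(v(-4), 0) + L) = 386*((-21 - 5*(-4)) - 11) = 386*((-21 - 1*(-20)) - 11) = 386*((-21 + 20) - 11) = 386*(-1 - 11) = 386*(-12) = -4632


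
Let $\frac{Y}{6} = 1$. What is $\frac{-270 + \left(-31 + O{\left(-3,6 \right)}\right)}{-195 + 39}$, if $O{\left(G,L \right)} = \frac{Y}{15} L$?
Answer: $\frac{1493}{780} \approx 1.9141$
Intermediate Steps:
$Y = 6$ ($Y = 6 \cdot 1 = 6$)
$O{\left(G,L \right)} = \frac{2 L}{5}$ ($O{\left(G,L \right)} = \frac{6}{15} L = 6 \cdot \frac{1}{15} L = \frac{2 L}{5}$)
$\frac{-270 + \left(-31 + O{\left(-3,6 \right)}\right)}{-195 + 39} = \frac{-270 + \left(-31 + \frac{2}{5} \cdot 6\right)}{-195 + 39} = \frac{-270 + \left(-31 + \frac{12}{5}\right)}{-156} = \left(-270 - \frac{143}{5}\right) \left(- \frac{1}{156}\right) = \left(- \frac{1493}{5}\right) \left(- \frac{1}{156}\right) = \frac{1493}{780}$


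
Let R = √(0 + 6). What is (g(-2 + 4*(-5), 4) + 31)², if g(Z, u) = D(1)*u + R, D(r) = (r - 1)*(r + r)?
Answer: (31 + √6)² ≈ 1118.9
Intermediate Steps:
R = √6 ≈ 2.4495
D(r) = 2*r*(-1 + r) (D(r) = (-1 + r)*(2*r) = 2*r*(-1 + r))
g(Z, u) = √6 (g(Z, u) = (2*1*(-1 + 1))*u + √6 = (2*1*0)*u + √6 = 0*u + √6 = 0 + √6 = √6)
(g(-2 + 4*(-5), 4) + 31)² = (√6 + 31)² = (31 + √6)²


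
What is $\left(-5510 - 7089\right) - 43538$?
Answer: $-56137$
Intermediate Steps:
$\left(-5510 - 7089\right) - 43538 = -12599 - 43538 = -56137$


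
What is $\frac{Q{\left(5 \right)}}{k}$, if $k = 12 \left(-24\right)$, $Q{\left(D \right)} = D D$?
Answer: $- \frac{25}{288} \approx -0.086806$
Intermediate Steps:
$Q{\left(D \right)} = D^{2}$
$k = -288$
$\frac{Q{\left(5 \right)}}{k} = \frac{5^{2}}{-288} = 25 \left(- \frac{1}{288}\right) = - \frac{25}{288}$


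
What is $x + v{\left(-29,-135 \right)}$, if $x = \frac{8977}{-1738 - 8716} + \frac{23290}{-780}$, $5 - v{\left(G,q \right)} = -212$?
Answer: $\frac{37974208}{203853} \approx 186.28$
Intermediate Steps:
$v{\left(G,q \right)} = 217$ ($v{\left(G,q \right)} = 5 - -212 = 5 + 212 = 217$)
$x = - \frac{6261893}{203853}$ ($x = \frac{8977}{-1738 - 8716} + 23290 \left(- \frac{1}{780}\right) = \frac{8977}{-10454} - \frac{2329}{78} = 8977 \left(- \frac{1}{10454}\right) - \frac{2329}{78} = - \frac{8977}{10454} - \frac{2329}{78} = - \frac{6261893}{203853} \approx -30.718$)
$x + v{\left(-29,-135 \right)} = - \frac{6261893}{203853} + 217 = \frac{37974208}{203853}$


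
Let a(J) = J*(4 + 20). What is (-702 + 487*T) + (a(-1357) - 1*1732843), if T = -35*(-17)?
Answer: -1476348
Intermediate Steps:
T = 595
a(J) = 24*J (a(J) = J*24 = 24*J)
(-702 + 487*T) + (a(-1357) - 1*1732843) = (-702 + 487*595) + (24*(-1357) - 1*1732843) = (-702 + 289765) + (-32568 - 1732843) = 289063 - 1765411 = -1476348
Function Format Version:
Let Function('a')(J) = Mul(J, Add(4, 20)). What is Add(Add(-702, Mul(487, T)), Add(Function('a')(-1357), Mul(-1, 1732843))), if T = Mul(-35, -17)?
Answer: -1476348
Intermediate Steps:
T = 595
Function('a')(J) = Mul(24, J) (Function('a')(J) = Mul(J, 24) = Mul(24, J))
Add(Add(-702, Mul(487, T)), Add(Function('a')(-1357), Mul(-1, 1732843))) = Add(Add(-702, Mul(487, 595)), Add(Mul(24, -1357), Mul(-1, 1732843))) = Add(Add(-702, 289765), Add(-32568, -1732843)) = Add(289063, -1765411) = -1476348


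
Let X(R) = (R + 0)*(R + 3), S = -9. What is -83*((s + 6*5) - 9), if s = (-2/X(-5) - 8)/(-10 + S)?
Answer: -168988/95 ≈ -1778.8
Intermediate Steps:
X(R) = R*(3 + R)
s = 41/95 (s = (-2*(-1/(5*(3 - 5))) - 8)/(-10 - 9) = (-2/((-5*(-2))) - 8)/(-19) = (-2/10 - 8)*(-1/19) = (-2*1/10 - 8)*(-1/19) = (-1/5 - 8)*(-1/19) = -41/5*(-1/19) = 41/95 ≈ 0.43158)
-83*((s + 6*5) - 9) = -83*((41/95 + 6*5) - 9) = -83*((41/95 + 30) - 9) = -83*(2891/95 - 9) = -83*2036/95 = -168988/95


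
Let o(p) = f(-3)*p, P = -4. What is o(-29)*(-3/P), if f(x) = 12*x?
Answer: 783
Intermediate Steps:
o(p) = -36*p (o(p) = (12*(-3))*p = -36*p)
o(-29)*(-3/P) = (-36*(-29))*(-3/(-4)) = 1044*(-3*(-¼)) = 1044*(¾) = 783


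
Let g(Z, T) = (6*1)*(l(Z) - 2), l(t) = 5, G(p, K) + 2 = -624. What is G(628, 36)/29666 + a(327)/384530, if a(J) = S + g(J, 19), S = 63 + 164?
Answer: -23344761/1140746698 ≈ -0.020464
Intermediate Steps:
G(p, K) = -626 (G(p, K) = -2 - 624 = -626)
S = 227
g(Z, T) = 18 (g(Z, T) = (6*1)*(5 - 2) = 6*3 = 18)
a(J) = 245 (a(J) = 227 + 18 = 245)
G(628, 36)/29666 + a(327)/384530 = -626/29666 + 245/384530 = -626*1/29666 + 245*(1/384530) = -313/14833 + 49/76906 = -23344761/1140746698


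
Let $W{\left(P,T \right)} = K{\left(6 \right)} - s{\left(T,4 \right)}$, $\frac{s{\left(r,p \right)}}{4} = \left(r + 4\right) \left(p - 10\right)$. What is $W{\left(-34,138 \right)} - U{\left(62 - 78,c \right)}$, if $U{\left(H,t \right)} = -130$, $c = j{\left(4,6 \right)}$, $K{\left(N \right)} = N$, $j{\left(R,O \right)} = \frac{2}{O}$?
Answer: $3544$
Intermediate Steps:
$c = \frac{1}{3}$ ($c = \frac{2}{6} = 2 \cdot \frac{1}{6} = \frac{1}{3} \approx 0.33333$)
$s{\left(r,p \right)} = 4 \left(-10 + p\right) \left(4 + r\right)$ ($s{\left(r,p \right)} = 4 \left(r + 4\right) \left(p - 10\right) = 4 \left(4 + r\right) \left(-10 + p\right) = 4 \left(-10 + p\right) \left(4 + r\right)$)
$W{\left(P,T \right)} = 102 + 24 T$ ($W{\left(P,T \right)} = 6 - \left(-160 - 40 T + 16 \cdot 4 + 4 \cdot 4 T\right) = 6 - \left(-160 - 40 T + 64 + 16 T\right) = 6 - \left(-96 - 24 T\right) = 6 + \left(96 + 24 T\right) = 102 + 24 T$)
$W{\left(-34,138 \right)} - U{\left(62 - 78,c \right)} = \left(102 + 24 \cdot 138\right) - -130 = \left(102 + 3312\right) + 130 = 3414 + 130 = 3544$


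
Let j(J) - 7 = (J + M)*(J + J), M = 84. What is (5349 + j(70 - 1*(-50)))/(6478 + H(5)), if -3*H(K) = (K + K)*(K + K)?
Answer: 81474/9667 ≈ 8.4281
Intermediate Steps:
j(J) = 7 + 2*J*(84 + J) (j(J) = 7 + (J + 84)*(J + J) = 7 + (84 + J)*(2*J) = 7 + 2*J*(84 + J))
H(K) = -4*K²/3 (H(K) = -(K + K)*(K + K)/3 = -2*K*2*K/3 = -4*K²/3)
(5349 + j(70 - 1*(-50)))/(6478 + H(5)) = (5349 + (7 + 2*(70 - 1*(-50))² + 168*(70 - 1*(-50))))/(6478 - 4/3*5²) = (5349 + (7 + 2*(70 + 50)² + 168*(70 + 50)))/(6478 - 4/3*25) = (5349 + (7 + 2*120² + 168*120))/(6478 - 100/3) = (5349 + (7 + 2*14400 + 20160))/(19334/3) = (5349 + (7 + 28800 + 20160))*(3/19334) = (5349 + 48967)*(3/19334) = 54316*(3/19334) = 81474/9667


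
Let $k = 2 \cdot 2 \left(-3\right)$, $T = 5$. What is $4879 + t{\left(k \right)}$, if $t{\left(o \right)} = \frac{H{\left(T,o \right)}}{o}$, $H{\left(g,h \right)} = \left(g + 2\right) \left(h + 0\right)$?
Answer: $4886$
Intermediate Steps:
$H{\left(g,h \right)} = h \left(2 + g\right)$ ($H{\left(g,h \right)} = \left(2 + g\right) h = h \left(2 + g\right)$)
$k = -12$ ($k = 4 \left(-3\right) = -12$)
$t{\left(o \right)} = 7$ ($t{\left(o \right)} = \frac{o \left(2 + 5\right)}{o} = \frac{o 7}{o} = \frac{7 o}{o} = 7$)
$4879 + t{\left(k \right)} = 4879 + 7 = 4886$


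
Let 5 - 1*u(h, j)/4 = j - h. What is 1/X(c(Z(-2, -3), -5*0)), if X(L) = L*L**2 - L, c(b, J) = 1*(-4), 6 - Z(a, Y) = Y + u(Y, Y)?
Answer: -1/60 ≈ -0.016667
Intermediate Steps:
u(h, j) = 20 - 4*j + 4*h (u(h, j) = 20 - 4*(j - h) = 20 + (-4*j + 4*h) = 20 - 4*j + 4*h)
Z(a, Y) = -14 - Y (Z(a, Y) = 6 - (Y + (20 - 4*Y + 4*Y)) = 6 - (Y + 20) = 6 - (20 + Y) = 6 + (-20 - Y) = -14 - Y)
c(b, J) = -4
X(L) = L**3 - L
1/X(c(Z(-2, -3), -5*0)) = 1/((-4)**3 - 1*(-4)) = 1/(-64 + 4) = 1/(-60) = -1/60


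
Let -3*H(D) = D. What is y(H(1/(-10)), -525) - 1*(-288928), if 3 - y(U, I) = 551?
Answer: 288380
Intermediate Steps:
H(D) = -D/3
y(U, I) = -548 (y(U, I) = 3 - 1*551 = 3 - 551 = -548)
y(H(1/(-10)), -525) - 1*(-288928) = -548 - 1*(-288928) = -548 + 288928 = 288380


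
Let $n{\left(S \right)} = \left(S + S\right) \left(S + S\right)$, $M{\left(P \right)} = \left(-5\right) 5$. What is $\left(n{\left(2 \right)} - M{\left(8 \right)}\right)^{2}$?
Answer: $1681$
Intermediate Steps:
$M{\left(P \right)} = -25$
$n{\left(S \right)} = 4 S^{2}$ ($n{\left(S \right)} = 2 S 2 S = 4 S^{2}$)
$\left(n{\left(2 \right)} - M{\left(8 \right)}\right)^{2} = \left(4 \cdot 2^{2} - -25\right)^{2} = \left(4 \cdot 4 + 25\right)^{2} = \left(16 + 25\right)^{2} = 41^{2} = 1681$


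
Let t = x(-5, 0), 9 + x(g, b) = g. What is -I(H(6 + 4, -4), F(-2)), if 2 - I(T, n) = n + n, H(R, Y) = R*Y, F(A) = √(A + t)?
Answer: -2 + 8*I ≈ -2.0 + 8.0*I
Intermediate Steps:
x(g, b) = -9 + g
t = -14 (t = -9 - 5 = -14)
F(A) = √(-14 + A) (F(A) = √(A - 14) = √(-14 + A))
I(T, n) = 2 - 2*n (I(T, n) = 2 - (n + n) = 2 - 2*n)
-I(H(6 + 4, -4), F(-2)) = -(2 - 2*√(-14 - 2)) = -(2 - 8*I) = -2 + 8*I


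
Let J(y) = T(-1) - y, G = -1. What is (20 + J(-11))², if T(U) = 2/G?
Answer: 841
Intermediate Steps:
T(U) = -2 (T(U) = 2/(-1) = 2*(-1) = -2)
J(y) = -2 - y
(20 + J(-11))² = (20 + (-2 - 1*(-11)))² = (20 + (-2 + 11))² = (20 + 9)² = 29² = 841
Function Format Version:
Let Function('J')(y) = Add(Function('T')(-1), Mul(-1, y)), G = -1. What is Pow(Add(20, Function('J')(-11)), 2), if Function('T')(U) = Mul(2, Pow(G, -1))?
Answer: 841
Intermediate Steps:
Function('T')(U) = -2 (Function('T')(U) = Mul(2, Pow(-1, -1)) = Mul(2, -1) = -2)
Function('J')(y) = Add(-2, Mul(-1, y))
Pow(Add(20, Function('J')(-11)), 2) = Pow(Add(20, Add(-2, Mul(-1, -11))), 2) = Pow(Add(20, Add(-2, 11)), 2) = Pow(Add(20, 9), 2) = Pow(29, 2) = 841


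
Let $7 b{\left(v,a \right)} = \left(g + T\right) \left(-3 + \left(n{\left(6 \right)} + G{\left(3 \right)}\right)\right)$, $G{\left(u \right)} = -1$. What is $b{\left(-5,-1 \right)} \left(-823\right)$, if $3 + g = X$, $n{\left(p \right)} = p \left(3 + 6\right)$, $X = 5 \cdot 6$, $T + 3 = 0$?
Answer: $- \frac{987600}{7} \approx -1.4109 \cdot 10^{5}$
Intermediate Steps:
$T = -3$ ($T = -3 + 0 = -3$)
$X = 30$
$n{\left(p \right)} = 9 p$ ($n{\left(p \right)} = p 9 = 9 p$)
$g = 27$ ($g = -3 + 30 = 27$)
$b{\left(v,a \right)} = \frac{1200}{7}$ ($b{\left(v,a \right)} = \frac{\left(27 - 3\right) \left(-3 + \left(9 \cdot 6 - 1\right)\right)}{7} = \frac{24 \left(-3 + \left(54 - 1\right)\right)}{7} = \frac{24 \left(-3 + 53\right)}{7} = \frac{24 \cdot 50}{7} = \frac{1}{7} \cdot 1200 = \frac{1200}{7}$)
$b{\left(-5,-1 \right)} \left(-823\right) = \frac{1200}{7} \left(-823\right) = - \frac{987600}{7}$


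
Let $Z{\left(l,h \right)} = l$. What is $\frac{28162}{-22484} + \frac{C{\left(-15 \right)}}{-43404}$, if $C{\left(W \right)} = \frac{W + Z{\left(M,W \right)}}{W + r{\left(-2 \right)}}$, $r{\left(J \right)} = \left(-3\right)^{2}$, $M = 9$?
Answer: $- \frac{305591483}{243973884} \approx -1.2526$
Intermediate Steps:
$r{\left(J \right)} = 9$
$C{\left(W \right)} = 1$ ($C{\left(W \right)} = \frac{W + 9}{W + 9} = \frac{9 + W}{9 + W} = 1$)
$\frac{28162}{-22484} + \frac{C{\left(-15 \right)}}{-43404} = \frac{28162}{-22484} + 1 \frac{1}{-43404} = 28162 \left(- \frac{1}{22484}\right) + 1 \left(- \frac{1}{43404}\right) = - \frac{14081}{11242} - \frac{1}{43404} = - \frac{305591483}{243973884}$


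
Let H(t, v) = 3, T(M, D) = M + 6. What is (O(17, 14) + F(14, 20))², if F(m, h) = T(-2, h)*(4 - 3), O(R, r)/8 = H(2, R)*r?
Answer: 115600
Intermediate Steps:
T(M, D) = 6 + M
O(R, r) = 24*r (O(R, r) = 8*(3*r) = 24*r)
F(m, h) = 4 (F(m, h) = (6 - 2)*(4 - 3) = 4*1 = 4)
(O(17, 14) + F(14, 20))² = (24*14 + 4)² = (336 + 4)² = 340² = 115600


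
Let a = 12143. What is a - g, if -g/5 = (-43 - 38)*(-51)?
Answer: 32798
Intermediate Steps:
g = -20655 (g = -5*(-43 - 38)*(-51) = -(-405)*(-51) = -5*4131 = -20655)
a - g = 12143 - 1*(-20655) = 12143 + 20655 = 32798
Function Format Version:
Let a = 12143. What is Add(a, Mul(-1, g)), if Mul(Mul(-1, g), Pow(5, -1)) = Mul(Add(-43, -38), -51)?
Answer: 32798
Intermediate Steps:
g = -20655 (g = Mul(-5, Mul(Add(-43, -38), -51)) = Mul(-5, Mul(-81, -51)) = Mul(-5, 4131) = -20655)
Add(a, Mul(-1, g)) = Add(12143, Mul(-1, -20655)) = Add(12143, 20655) = 32798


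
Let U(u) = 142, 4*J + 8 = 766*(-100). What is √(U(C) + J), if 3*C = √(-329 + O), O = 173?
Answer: I*√19010 ≈ 137.88*I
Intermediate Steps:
C = 2*I*√39/3 (C = √(-329 + 173)/3 = √(-156)/3 = (2*I*√39)/3 = 2*I*√39/3 ≈ 4.1633*I)
J = -19152 (J = -2 + (766*(-100))/4 = -2 + (¼)*(-76600) = -2 - 19150 = -19152)
√(U(C) + J) = √(142 - 19152) = √(-19010) = I*√19010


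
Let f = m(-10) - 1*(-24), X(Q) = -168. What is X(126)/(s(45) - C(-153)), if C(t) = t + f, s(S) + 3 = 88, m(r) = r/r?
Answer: -56/71 ≈ -0.78873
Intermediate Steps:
m(r) = 1
s(S) = 85 (s(S) = -3 + 88 = 85)
f = 25 (f = 1 - 1*(-24) = 1 + 24 = 25)
C(t) = 25 + t (C(t) = t + 25 = 25 + t)
X(126)/(s(45) - C(-153)) = -168/(85 - (25 - 153)) = -168/(85 - 1*(-128)) = -168/(85 + 128) = -168/213 = -168*1/213 = -56/71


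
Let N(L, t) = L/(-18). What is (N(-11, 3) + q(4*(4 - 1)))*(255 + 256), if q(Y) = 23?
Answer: 217175/18 ≈ 12065.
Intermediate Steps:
N(L, t) = -L/18 (N(L, t) = L*(-1/18) = -L/18)
(N(-11, 3) + q(4*(4 - 1)))*(255 + 256) = (-1/18*(-11) + 23)*(255 + 256) = (11/18 + 23)*511 = (425/18)*511 = 217175/18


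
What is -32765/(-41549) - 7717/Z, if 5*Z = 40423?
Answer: -278708570/1679535227 ≈ -0.16594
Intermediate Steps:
Z = 40423/5 (Z = (1/5)*40423 = 40423/5 ≈ 8084.6)
-32765/(-41549) - 7717/Z = -32765/(-41549) - 7717/40423/5 = -32765*(-1/41549) - 7717*5/40423 = 32765/41549 - 38585/40423 = -278708570/1679535227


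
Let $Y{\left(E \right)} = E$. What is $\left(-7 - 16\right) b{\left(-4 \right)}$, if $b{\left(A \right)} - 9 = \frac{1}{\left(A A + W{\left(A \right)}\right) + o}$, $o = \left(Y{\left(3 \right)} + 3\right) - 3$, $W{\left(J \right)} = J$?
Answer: $- \frac{3128}{15} \approx -208.53$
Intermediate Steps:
$o = 3$ ($o = \left(3 + 3\right) - 3 = 6 - 3 = 3$)
$b{\left(A \right)} = 9 + \frac{1}{3 + A + A^{2}}$ ($b{\left(A \right)} = 9 + \frac{1}{\left(A A + A\right) + 3} = 9 + \frac{1}{\left(A^{2} + A\right) + 3} = 9 + \frac{1}{\left(A + A^{2}\right) + 3} = 9 + \frac{1}{3 + A + A^{2}}$)
$\left(-7 - 16\right) b{\left(-4 \right)} = \left(-7 - 16\right) \frac{28 + 9 \left(-4\right) + 9 \left(-4\right)^{2}}{3 - 4 + \left(-4\right)^{2}} = - 23 \frac{28 - 36 + 9 \cdot 16}{3 - 4 + 16} = - 23 \frac{28 - 36 + 144}{15} = - 23 \cdot \frac{1}{15} \cdot 136 = \left(-23\right) \frac{136}{15} = - \frac{3128}{15}$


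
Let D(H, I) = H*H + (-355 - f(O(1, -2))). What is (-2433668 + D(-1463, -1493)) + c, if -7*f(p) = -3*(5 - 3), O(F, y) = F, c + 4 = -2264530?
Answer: -17907322/7 ≈ -2.5582e+6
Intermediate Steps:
c = -2264534 (c = -4 - 2264530 = -2264534)
f(p) = 6/7 (f(p) = -(-3)*(5 - 3)/7 = -(-3)*2/7 = -⅐*(-6) = 6/7)
D(H, I) = -2491/7 + H² (D(H, I) = H*H + (-355 - 1*6/7) = H² + (-355 - 6/7) = H² - 2491/7 = -2491/7 + H²)
(-2433668 + D(-1463, -1493)) + c = (-2433668 + (-2491/7 + (-1463)²)) - 2264534 = (-2433668 + (-2491/7 + 2140369)) - 2264534 = (-2433668 + 14980092/7) - 2264534 = -2055584/7 - 2264534 = -17907322/7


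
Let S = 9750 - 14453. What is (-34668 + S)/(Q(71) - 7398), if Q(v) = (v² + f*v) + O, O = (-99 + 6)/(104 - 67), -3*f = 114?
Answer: 1456727/187128 ≈ 7.7847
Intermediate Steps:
f = -38 (f = -⅓*114 = -38)
O = -93/37 ≈ -2.5135
S = -4703
Q(v) = -93/37 + v² - 38*v (Q(v) = (v² - 38*v) - 93/37 = -93/37 + v² - 38*v)
(-34668 + S)/(Q(71) - 7398) = (-34668 - 4703)/((-93/37 + 71² - 38*71) - 7398) = -39371/((-93/37 + 5041 - 2698) - 7398) = -39371/(86598/37 - 7398) = -39371/(-187128/37) = -39371*(-37/187128) = 1456727/187128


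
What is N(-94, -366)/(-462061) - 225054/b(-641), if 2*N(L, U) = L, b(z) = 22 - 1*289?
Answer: 34662896281/41123429 ≈ 842.90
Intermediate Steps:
b(z) = -267 (b(z) = 22 - 289 = -267)
N(L, U) = L/2
N(-94, -366)/(-462061) - 225054/b(-641) = ((1/2)*(-94))/(-462061) - 225054/(-267) = -47*(-1/462061) - 225054*(-1/267) = 47/462061 + 75018/89 = 34662896281/41123429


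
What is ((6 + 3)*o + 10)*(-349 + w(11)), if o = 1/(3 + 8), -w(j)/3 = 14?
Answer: -46529/11 ≈ -4229.9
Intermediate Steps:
w(j) = -42 (w(j) = -3*14 = -42)
o = 1/11 ≈ 0.090909
((6 + 3)*o + 10)*(-349 + w(11)) = ((6 + 3)*(1/11) + 10)*(-349 - 42) = (9*(1/11) + 10)*(-391) = (9/11 + 10)*(-391) = (119/11)*(-391) = -46529/11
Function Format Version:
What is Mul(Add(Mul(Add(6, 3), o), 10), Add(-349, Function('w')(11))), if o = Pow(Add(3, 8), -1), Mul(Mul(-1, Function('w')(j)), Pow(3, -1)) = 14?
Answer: Rational(-46529, 11) ≈ -4229.9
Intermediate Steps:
Function('w')(j) = -42 (Function('w')(j) = Mul(-3, 14) = -42)
o = Rational(1, 11) (o = Pow(11, -1) = Rational(1, 11) ≈ 0.090909)
Mul(Add(Mul(Add(6, 3), o), 10), Add(-349, Function('w')(11))) = Mul(Add(Mul(Add(6, 3), Rational(1, 11)), 10), Add(-349, -42)) = Mul(Add(Mul(9, Rational(1, 11)), 10), -391) = Mul(Add(Rational(9, 11), 10), -391) = Mul(Rational(119, 11), -391) = Rational(-46529, 11)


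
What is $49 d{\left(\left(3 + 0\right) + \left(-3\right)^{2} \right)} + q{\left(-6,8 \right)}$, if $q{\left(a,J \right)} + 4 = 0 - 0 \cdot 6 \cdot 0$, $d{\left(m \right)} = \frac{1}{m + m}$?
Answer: $- \frac{47}{24} \approx -1.9583$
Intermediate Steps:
$d{\left(m \right)} = \frac{1}{2 m}$
$q{\left(a,J \right)} = -4$ ($q{\left(a,J \right)} = -4 + \left(0 - 0 \cdot 6 \cdot 0\right) = -4 + \left(0 - 0 \cdot 0\right) = -4 + \left(0 - 0\right) = -4 + \left(0 + 0\right) = -4 + 0 = -4$)
$49 d{\left(\left(3 + 0\right) + \left(-3\right)^{2} \right)} + q{\left(-6,8 \right)} = 49 \frac{1}{2 \left(\left(3 + 0\right) + \left(-3\right)^{2}\right)} - 4 = 49 \frac{1}{2 \left(3 + 9\right)} - 4 = 49 \frac{1}{2 \cdot 12} - 4 = 49 \cdot \frac{1}{2} \cdot \frac{1}{12} - 4 = 49 \cdot \frac{1}{24} - 4 = \frac{49}{24} - 4 = - \frac{47}{24}$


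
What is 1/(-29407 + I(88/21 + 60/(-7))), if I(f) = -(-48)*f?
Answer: -7/207321 ≈ -3.3764e-5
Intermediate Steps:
I(f) = 48*f
1/(-29407 + I(88/21 + 60/(-7))) = 1/(-29407 + 48*(88/21 + 60/(-7))) = 1/(-29407 + 48*(88*(1/21) + 60*(-1/7))) = 1/(-29407 + 48*(88/21 - 60/7)) = 1/(-29407 + 48*(-92/21)) = 1/(-29407 - 1472/7) = 1/(-207321/7) = -7/207321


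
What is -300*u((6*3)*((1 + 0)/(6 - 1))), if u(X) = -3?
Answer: 900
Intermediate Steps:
-300*u((6*3)*((1 + 0)/(6 - 1))) = -300*(-3) = 900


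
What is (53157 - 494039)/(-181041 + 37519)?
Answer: 220441/71761 ≈ 3.0719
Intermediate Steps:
(53157 - 494039)/(-181041 + 37519) = -440882/(-143522) = -440882*(-1/143522) = 220441/71761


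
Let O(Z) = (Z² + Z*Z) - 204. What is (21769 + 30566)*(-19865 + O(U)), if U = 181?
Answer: 2378782755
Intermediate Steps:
O(Z) = -204 + 2*Z² (O(Z) = (Z² + Z²) - 204 = 2*Z² - 204 = -204 + 2*Z²)
(21769 + 30566)*(-19865 + O(U)) = (21769 + 30566)*(-19865 + (-204 + 2*181²)) = 52335*(-19865 + (-204 + 2*32761)) = 52335*(-19865 + (-204 + 65522)) = 52335*(-19865 + 65318) = 52335*45453 = 2378782755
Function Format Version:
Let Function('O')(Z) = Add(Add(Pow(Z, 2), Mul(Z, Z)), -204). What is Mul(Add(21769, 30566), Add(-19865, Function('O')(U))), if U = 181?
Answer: 2378782755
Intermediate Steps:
Function('O')(Z) = Add(-204, Mul(2, Pow(Z, 2))) (Function('O')(Z) = Add(Add(Pow(Z, 2), Pow(Z, 2)), -204) = Add(Mul(2, Pow(Z, 2)), -204) = Add(-204, Mul(2, Pow(Z, 2))))
Mul(Add(21769, 30566), Add(-19865, Function('O')(U))) = Mul(Add(21769, 30566), Add(-19865, Add(-204, Mul(2, Pow(181, 2))))) = Mul(52335, Add(-19865, Add(-204, Mul(2, 32761)))) = Mul(52335, Add(-19865, Add(-204, 65522))) = Mul(52335, Add(-19865, 65318)) = Mul(52335, 45453) = 2378782755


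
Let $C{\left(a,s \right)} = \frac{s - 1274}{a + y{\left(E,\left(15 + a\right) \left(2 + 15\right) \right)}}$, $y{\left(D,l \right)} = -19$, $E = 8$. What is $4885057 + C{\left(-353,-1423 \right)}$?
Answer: $\frac{19540257}{4} \approx 4.8851 \cdot 10^{6}$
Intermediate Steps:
$C{\left(a,s \right)} = \frac{-1274 + s}{-19 + a}$ ($C{\left(a,s \right)} = \frac{s - 1274}{a - 19} = \frac{-1274 + s}{-19 + a}$)
$4885057 + C{\left(-353,-1423 \right)} = 4885057 + \frac{-1274 - 1423}{-19 - 353} = 4885057 + \frac{1}{-372} \left(-2697\right) = 4885057 - - \frac{29}{4} = 4885057 + \frac{29}{4} = \frac{19540257}{4}$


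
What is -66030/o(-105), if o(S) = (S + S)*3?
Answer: 2201/21 ≈ 104.81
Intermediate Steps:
o(S) = 6*S (o(S) = (2*S)*3 = 6*S)
-66030/o(-105) = -66030/(6*(-105)) = -66030/(-630) = -66030*(-1/630) = 2201/21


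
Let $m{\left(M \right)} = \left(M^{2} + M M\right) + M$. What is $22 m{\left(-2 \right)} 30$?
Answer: $3960$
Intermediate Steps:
$m{\left(M \right)} = M + 2 M^{2}$ ($m{\left(M \right)} = \left(M^{2} + M^{2}\right) + M = 2 M^{2} + M = M + 2 M^{2}$)
$22 m{\left(-2 \right)} 30 = 22 \left(- 2 \left(1 + 2 \left(-2\right)\right)\right) 30 = 22 \left(- 2 \left(1 - 4\right)\right) 30 = 22 \left(\left(-2\right) \left(-3\right)\right) 30 = 22 \cdot 6 \cdot 30 = 132 \cdot 30 = 3960$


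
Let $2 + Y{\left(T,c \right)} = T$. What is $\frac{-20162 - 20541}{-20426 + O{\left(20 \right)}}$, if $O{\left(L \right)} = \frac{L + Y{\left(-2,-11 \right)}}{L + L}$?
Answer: $\frac{15655}{7856} \approx 1.9927$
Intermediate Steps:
$Y{\left(T,c \right)} = -2 + T$
$O{\left(L \right)} = \frac{-4 + L}{2 L}$ ($O{\left(L \right)} = \frac{L - 4}{L + L} = \frac{L - 4}{2 L} = \left(-4 + L\right) \frac{1}{2 L} = \frac{-4 + L}{2 L}$)
$\frac{-20162 - 20541}{-20426 + O{\left(20 \right)}} = \frac{-20162 - 20541}{-20426 + \frac{-4 + 20}{2 \cdot 20}} = - \frac{40703}{-20426 + \frac{1}{2} \cdot \frac{1}{20} \cdot 16} = - \frac{40703}{-20426 + \frac{2}{5}} = - \frac{40703}{- \frac{102128}{5}} = \left(-40703\right) \left(- \frac{5}{102128}\right) = \frac{15655}{7856}$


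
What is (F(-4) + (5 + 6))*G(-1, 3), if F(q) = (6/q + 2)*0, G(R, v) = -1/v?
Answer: -11/3 ≈ -3.6667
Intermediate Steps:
F(q) = 0 (F(q) = (2 + 6/q)*0 = 0)
(F(-4) + (5 + 6))*G(-1, 3) = (0 + (5 + 6))*(-1/3) = (0 + 11)*(-1*⅓) = 11*(-⅓) = -11/3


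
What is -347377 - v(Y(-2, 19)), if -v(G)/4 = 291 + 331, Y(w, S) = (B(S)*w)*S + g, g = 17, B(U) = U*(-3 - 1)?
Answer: -344889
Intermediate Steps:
B(U) = -4*U (B(U) = U*(-4) = -4*U)
Y(w, S) = 17 - 4*w*S² (Y(w, S) = ((-4*S)*w)*S + 17 = (-4*S*w)*S + 17 = -4*w*S² + 17 = 17 - 4*w*S²)
v(G) = -2488 (v(G) = -4*(291 + 331) = -4*622 = -2488)
-347377 - v(Y(-2, 19)) = -347377 - 1*(-2488) = -347377 + 2488 = -344889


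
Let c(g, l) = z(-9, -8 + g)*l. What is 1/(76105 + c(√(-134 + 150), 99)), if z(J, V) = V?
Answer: 1/75709 ≈ 1.3208e-5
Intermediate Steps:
c(g, l) = l*(-8 + g) (c(g, l) = (-8 + g)*l = l*(-8 + g))
1/(76105 + c(√(-134 + 150), 99)) = 1/(76105 + 99*(-8 + √(-134 + 150))) = 1/(76105 + 99*(-8 + √16)) = 1/(76105 + 99*(-8 + 4)) = 1/(76105 + 99*(-4)) = 1/(76105 - 396) = 1/75709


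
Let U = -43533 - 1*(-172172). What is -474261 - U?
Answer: -602900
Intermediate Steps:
U = 128639 (U = -43533 + 172172 = 128639)
-474261 - U = -474261 - 1*128639 = -474261 - 128639 = -602900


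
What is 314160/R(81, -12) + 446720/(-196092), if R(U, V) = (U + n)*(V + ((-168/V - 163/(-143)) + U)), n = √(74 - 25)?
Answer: 11841498985/294922368 ≈ 40.151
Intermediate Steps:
n = 7 (n = √49 = 7)
R(U, V) = (7 + U)*(163/143 + U + V - 168/V) (R(U, V) = (U + 7)*(V + ((-168/V - 163/(-143)) + U)) = (7 + U)*(V + ((-168/V - 163*(-1/143)) + U)) = (7 + U)*(V + ((-168/V + 163/143) + U)) = (7 + U)*(V + ((163/143 - 168/V) + U)) = (7 + U)*(V + (163/143 + U - 168/V)) = (7 + U)*(163/143 + U + V - 168/V))
314160/R(81, -12) + 446720/(-196092) = 314160/(1141/143 + 81² - 1176/(-12) + 7*(-12) + (1164/143)*81 + 81*(-12) - 168*81/(-12)) + 446720/(-196092) = 314160/(1141/143 + 6561 - 1176*(-1/12) - 84 + 94284/143 - 972 - 168*81*(-1/12)) + 446720*(-1/196092) = 314160/(1141/143 + 6561 + 98 - 84 + 94284/143 - 972 + 1134) - 111680/49023 = 314160/(96256/13) - 111680/49023 = 314160*(13/96256) - 111680/49023 = 255255/6016 - 111680/49023 = 11841498985/294922368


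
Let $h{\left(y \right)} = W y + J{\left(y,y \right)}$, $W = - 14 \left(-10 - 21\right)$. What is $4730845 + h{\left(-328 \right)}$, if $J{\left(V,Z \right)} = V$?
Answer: $4588165$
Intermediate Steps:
$W = 434$ ($W = - 14 \left(-10 - 21\right) = \left(-14\right) \left(-31\right) = 434$)
$h{\left(y \right)} = 435 y$ ($h{\left(y \right)} = 434 y + y = 435 y$)
$4730845 + h{\left(-328 \right)} = 4730845 + 435 \left(-328\right) = 4730845 - 142680 = 4588165$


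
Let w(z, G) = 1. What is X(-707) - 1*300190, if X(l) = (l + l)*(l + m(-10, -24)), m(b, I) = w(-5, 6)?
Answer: 698094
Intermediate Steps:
m(b, I) = 1
X(l) = 2*l*(1 + l) (X(l) = (l + l)*(l + 1) = (2*l)*(1 + l) = 2*l*(1 + l))
X(-707) - 1*300190 = 2*(-707)*(1 - 707) - 1*300190 = 2*(-707)*(-706) - 300190 = 998284 - 300190 = 698094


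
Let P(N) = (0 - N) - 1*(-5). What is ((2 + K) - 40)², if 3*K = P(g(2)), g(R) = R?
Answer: 1369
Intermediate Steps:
P(N) = 5 - N (P(N) = -N + 5 = 5 - N)
K = 1 (K = (5 - 1*2)/3 = (5 - 2)/3 = (⅓)*3 = 1)
((2 + K) - 40)² = ((2 + 1) - 40)² = (3 - 40)² = (-37)² = 1369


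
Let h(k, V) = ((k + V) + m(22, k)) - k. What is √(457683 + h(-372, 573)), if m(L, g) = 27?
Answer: √458283 ≈ 676.97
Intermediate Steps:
h(k, V) = 27 + V (h(k, V) = ((k + V) + 27) - k = ((V + k) + 27) - k = (27 + V + k) - k = 27 + V)
√(457683 + h(-372, 573)) = √(457683 + (27 + 573)) = √(457683 + 600) = √458283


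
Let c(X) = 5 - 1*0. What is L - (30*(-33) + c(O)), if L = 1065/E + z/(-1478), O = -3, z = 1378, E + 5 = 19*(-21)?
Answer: 293012269/298556 ≈ 981.43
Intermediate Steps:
E = -404 (E = -5 + 19*(-21) = -5 - 399 = -404)
L = -1065391/298556 (L = 1065/(-404) + 1378/(-1478) = 1065*(-1/404) + 1378*(-1/1478) = -1065/404 - 689/739 = -1065391/298556 ≈ -3.5685)
c(X) = 5 (c(X) = 5 + 0 = 5)
L - (30*(-33) + c(O)) = -1065391/298556 - (30*(-33) + 5) = -1065391/298556 - (-990 + 5) = -1065391/298556 - 1*(-985) = -1065391/298556 + 985 = 293012269/298556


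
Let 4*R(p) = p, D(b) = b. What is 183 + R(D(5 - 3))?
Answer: 367/2 ≈ 183.50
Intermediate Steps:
R(p) = p/4
183 + R(D(5 - 3)) = 183 + (5 - 3)/4 = 183 + (1/4)*2 = 183 + 1/2 = 367/2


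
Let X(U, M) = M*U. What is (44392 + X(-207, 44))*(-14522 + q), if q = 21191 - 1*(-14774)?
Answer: 756594812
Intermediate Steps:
q = 35965 (q = 21191 + 14774 = 35965)
(44392 + X(-207, 44))*(-14522 + q) = (44392 + 44*(-207))*(-14522 + 35965) = (44392 - 9108)*21443 = 35284*21443 = 756594812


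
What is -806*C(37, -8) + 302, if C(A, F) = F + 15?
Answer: -5340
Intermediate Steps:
C(A, F) = 15 + F
-806*C(37, -8) + 302 = -806*(15 - 8) + 302 = -806*7 + 302 = -5642 + 302 = -5340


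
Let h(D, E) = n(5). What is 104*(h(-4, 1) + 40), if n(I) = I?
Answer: 4680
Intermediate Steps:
h(D, E) = 5
104*(h(-4, 1) + 40) = 104*(5 + 40) = 104*45 = 4680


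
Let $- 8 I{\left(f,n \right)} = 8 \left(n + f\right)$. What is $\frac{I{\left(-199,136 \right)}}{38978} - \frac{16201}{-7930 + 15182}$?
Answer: $- \frac{315512851}{141334228} \approx -2.2324$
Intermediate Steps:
$I{\left(f,n \right)} = - f - n$ ($I{\left(f,n \right)} = - \frac{8 \left(n + f\right)}{8} = - \frac{8 \left(f + n\right)}{8} = - \frac{8 f + 8 n}{8} = - f - n$)
$\frac{I{\left(-199,136 \right)}}{38978} - \frac{16201}{-7930 + 15182} = \frac{\left(-1\right) \left(-199\right) - 136}{38978} - \frac{16201}{-7930 + 15182} = \left(199 - 136\right) \frac{1}{38978} - \frac{16201}{7252} = 63 \cdot \frac{1}{38978} - \frac{16201}{7252} = \frac{63}{38978} - \frac{16201}{7252} = - \frac{315512851}{141334228}$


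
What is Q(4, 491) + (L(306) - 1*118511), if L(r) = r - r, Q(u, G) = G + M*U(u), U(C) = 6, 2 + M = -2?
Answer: -118044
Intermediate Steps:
M = -4 (M = -2 - 2 = -4)
Q(u, G) = -24 + G (Q(u, G) = G - 4*6 = G - 24 = -24 + G)
L(r) = 0
Q(4, 491) + (L(306) - 1*118511) = (-24 + 491) + (0 - 1*118511) = 467 + (0 - 118511) = 467 - 118511 = -118044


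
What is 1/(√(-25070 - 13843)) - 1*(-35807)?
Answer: 35807 - I*√38913/38913 ≈ 35807.0 - 0.0050694*I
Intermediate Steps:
1/(√(-25070 - 13843)) - 1*(-35807) = 1/(√(-38913)) + 35807 = 1/(I*√38913) + 35807 = -I*√38913/38913 + 35807 = 35807 - I*√38913/38913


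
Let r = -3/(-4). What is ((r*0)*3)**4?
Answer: 0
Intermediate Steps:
r = 3/4 (r = -3*(-1/4) = 3/4 ≈ 0.75000)
((r*0)*3)**4 = (((3/4)*0)*3)**4 = (0*3)**4 = 0**4 = 0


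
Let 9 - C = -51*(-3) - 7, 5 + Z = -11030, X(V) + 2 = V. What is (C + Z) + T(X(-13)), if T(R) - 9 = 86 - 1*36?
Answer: -11113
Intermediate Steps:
X(V) = -2 + V
T(R) = 59 (T(R) = 9 + (86 - 1*36) = 9 + (86 - 36) = 9 + 50 = 59)
Z = -11035 (Z = -5 - 11030 = -11035)
C = -137 (C = 9 - (-51*(-3) - 7) = 9 - (153 - 7) = 9 - 1*146 = 9 - 146 = -137)
(C + Z) + T(X(-13)) = (-137 - 11035) + 59 = -11172 + 59 = -11113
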